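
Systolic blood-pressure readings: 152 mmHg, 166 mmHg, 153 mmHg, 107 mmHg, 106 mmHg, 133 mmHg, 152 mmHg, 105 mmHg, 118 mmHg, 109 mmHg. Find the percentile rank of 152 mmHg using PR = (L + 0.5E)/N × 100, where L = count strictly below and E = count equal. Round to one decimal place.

N = 10.
Strictly below 152: 6. Equal to 152: 2.
PR = (6 + 0.5·2)/10 × 100 = 70.0

70.0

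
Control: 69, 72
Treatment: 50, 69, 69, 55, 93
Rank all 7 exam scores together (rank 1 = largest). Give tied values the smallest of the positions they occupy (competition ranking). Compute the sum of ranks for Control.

Sorted (descending): 93, 72, 69, 69, 69, 55, 50
The 3 values of 69 occupy positions 3–5 → each gets rank 3.
Control values → pooled ranks: 69→3, 72→2
Rank sum = 3 + 2 = 5

5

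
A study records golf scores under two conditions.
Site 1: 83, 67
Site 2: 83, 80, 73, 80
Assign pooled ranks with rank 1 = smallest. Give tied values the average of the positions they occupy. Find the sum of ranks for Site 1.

Sorted (ascending): 67, 73, 80, 80, 83, 83
The 2 values of 80 occupy positions 3–4 → average rank (3+4)/2 = 3.5.
The 2 values of 83 occupy positions 5–6 → average rank (5+6)/2 = 5.5.
Site 1 values → pooled ranks: 83→5.5, 67→1
Rank sum = 5.5 + 1 = 6.5

6.5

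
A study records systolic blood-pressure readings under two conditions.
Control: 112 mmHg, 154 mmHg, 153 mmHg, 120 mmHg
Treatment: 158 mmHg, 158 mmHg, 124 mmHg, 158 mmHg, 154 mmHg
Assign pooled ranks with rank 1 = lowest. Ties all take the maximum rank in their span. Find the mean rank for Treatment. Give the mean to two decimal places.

7.20

Sorted (ascending): 112, 120, 124, 153, 154, 154, 158, 158, 158
The 2 values of 154 occupy positions 5–6 → each gets rank 6.
The 3 values of 158 occupy positions 7–9 → each gets rank 9.
Treatment values → pooled ranks: 158→9, 158→9, 124→3, 158→9, 154→6
Mean rank = (9 + 9 + 3 + 9 + 6) / 5 = 7.20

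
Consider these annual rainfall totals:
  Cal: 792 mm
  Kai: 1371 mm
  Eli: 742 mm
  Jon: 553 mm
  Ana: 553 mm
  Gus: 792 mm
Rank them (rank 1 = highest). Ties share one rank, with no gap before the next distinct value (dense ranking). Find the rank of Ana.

Sorted (descending): 1371, 792, 792, 742, 553, 553
The 2 values of 792 share dense rank 2.
The 2 values of 553 share dense rank 4.
Remaining distinct values take the next consecutive integers.
Ana has value 553 mm → rank 4.

4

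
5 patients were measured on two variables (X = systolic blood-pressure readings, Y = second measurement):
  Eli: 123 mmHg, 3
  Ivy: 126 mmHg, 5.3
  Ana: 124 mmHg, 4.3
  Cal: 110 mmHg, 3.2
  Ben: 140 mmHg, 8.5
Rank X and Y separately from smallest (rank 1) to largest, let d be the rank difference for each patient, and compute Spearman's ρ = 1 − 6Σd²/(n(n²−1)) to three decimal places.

0.900

Ranks of variable 1: 2, 4, 3, 1, 5
Ranks of variable 2: 1, 4, 3, 2, 5
d = r₁ − r₂: 1, 0, 0, -1, 0
d²: 1, 0, 0, 1, 0; Σd² = 2
ρ = 1 − 6·2/(5·24) = 1 − 12/120 = 0.900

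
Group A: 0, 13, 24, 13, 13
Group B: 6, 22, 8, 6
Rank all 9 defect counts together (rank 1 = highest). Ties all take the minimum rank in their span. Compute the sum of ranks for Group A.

19

Sorted (descending): 24, 22, 13, 13, 13, 8, 6, 6, 0
The 3 values of 13 occupy positions 3–5 → each gets rank 3.
The 2 values of 6 occupy positions 7–8 → each gets rank 7.
Group A values → pooled ranks: 0→9, 13→3, 24→1, 13→3, 13→3
Rank sum = 9 + 3 + 1 + 3 + 3 = 19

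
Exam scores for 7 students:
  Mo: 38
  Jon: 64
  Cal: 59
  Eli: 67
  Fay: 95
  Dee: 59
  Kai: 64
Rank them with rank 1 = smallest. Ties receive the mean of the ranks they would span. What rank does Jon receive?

4.5

Sorted (ascending): 38, 59, 59, 64, 64, 67, 95
The 2 values of 59 occupy positions 2–3 → average rank (2+3)/2 = 2.5.
The 2 values of 64 occupy positions 4–5 → average rank (4+5)/2 = 4.5.
Jon has value 64 → rank 4.5.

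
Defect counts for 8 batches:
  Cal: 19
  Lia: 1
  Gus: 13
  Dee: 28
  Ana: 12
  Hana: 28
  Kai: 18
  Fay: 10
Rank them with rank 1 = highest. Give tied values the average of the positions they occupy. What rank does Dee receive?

Sorted (descending): 28, 28, 19, 18, 13, 12, 10, 1
The 2 values of 28 occupy positions 1–2 → average rank (1+2)/2 = 1.5.
Dee has value 28 → rank 1.5.

1.5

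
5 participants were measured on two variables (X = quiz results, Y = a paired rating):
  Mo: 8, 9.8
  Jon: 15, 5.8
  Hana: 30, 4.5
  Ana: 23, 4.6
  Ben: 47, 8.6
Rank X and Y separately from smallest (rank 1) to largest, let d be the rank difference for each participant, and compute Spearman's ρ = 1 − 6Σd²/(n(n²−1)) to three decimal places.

Ranks of variable 1: 1, 2, 4, 3, 5
Ranks of variable 2: 5, 3, 1, 2, 4
d = r₁ − r₂: -4, -1, 3, 1, 1
d²: 16, 1, 9, 1, 1; Σd² = 28
ρ = 1 − 6·28/(5·24) = 1 − 168/120 = -0.400

-0.400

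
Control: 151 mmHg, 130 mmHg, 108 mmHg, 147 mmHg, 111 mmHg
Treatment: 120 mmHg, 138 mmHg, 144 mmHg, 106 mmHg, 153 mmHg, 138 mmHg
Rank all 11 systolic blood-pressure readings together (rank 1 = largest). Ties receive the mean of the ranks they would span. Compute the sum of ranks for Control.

31

Sorted (descending): 153, 151, 147, 144, 138, 138, 130, 120, 111, 108, 106
The 2 values of 138 occupy positions 5–6 → average rank (5+6)/2 = 5.5.
Control values → pooled ranks: 151→2, 130→7, 108→10, 147→3, 111→9
Rank sum = 2 + 7 + 10 + 3 + 9 = 31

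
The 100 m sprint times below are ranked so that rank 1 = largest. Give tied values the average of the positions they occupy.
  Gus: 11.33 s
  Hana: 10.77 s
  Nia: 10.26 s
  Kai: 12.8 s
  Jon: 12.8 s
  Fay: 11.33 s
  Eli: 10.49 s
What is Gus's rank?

Sorted (descending): 12.8, 12.8, 11.33, 11.33, 10.77, 10.49, 10.26
The 2 values of 12.8 occupy positions 1–2 → average rank (1+2)/2 = 1.5.
The 2 values of 11.33 occupy positions 3–4 → average rank (3+4)/2 = 3.5.
Gus has value 11.33 s → rank 3.5.

3.5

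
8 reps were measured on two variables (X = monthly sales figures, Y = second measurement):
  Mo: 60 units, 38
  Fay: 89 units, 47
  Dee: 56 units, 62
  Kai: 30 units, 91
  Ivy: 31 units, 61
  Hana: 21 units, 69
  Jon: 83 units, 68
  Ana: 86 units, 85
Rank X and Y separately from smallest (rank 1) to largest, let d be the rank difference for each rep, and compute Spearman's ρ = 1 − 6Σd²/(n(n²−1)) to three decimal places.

-0.357

Ranks of variable 1: 5, 8, 4, 2, 3, 1, 6, 7
Ranks of variable 2: 1, 2, 4, 8, 3, 6, 5, 7
d = r₁ − r₂: 4, 6, 0, -6, 0, -5, 1, 0
d²: 16, 36, 0, 36, 0, 25, 1, 0; Σd² = 114
ρ = 1 − 6·114/(8·63) = 1 − 684/504 = -0.357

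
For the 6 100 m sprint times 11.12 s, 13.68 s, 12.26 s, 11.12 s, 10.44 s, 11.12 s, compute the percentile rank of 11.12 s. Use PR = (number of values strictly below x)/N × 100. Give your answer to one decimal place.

16.7

N = 6.
Strictly below 11.12: 1. Equal to 11.12: 3.
PR = 1/6 × 100 = 16.7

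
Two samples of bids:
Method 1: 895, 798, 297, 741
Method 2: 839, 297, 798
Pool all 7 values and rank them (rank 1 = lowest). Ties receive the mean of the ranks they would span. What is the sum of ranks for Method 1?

16

Sorted (ascending): 297, 297, 741, 798, 798, 839, 895
The 2 values of 297 occupy positions 1–2 → average rank (1+2)/2 = 1.5.
The 2 values of 798 occupy positions 4–5 → average rank (4+5)/2 = 4.5.
Method 1 values → pooled ranks: 895→7, 798→4.5, 297→1.5, 741→3
Rank sum = 7 + 4.5 + 1.5 + 3 = 16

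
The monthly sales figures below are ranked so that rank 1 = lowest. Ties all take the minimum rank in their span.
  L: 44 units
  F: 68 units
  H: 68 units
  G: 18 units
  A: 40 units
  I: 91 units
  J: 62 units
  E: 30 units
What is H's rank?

6

Sorted (ascending): 18, 30, 40, 44, 62, 68, 68, 91
The 2 values of 68 occupy positions 6–7 → each gets rank 6.
H has value 68 units → rank 6.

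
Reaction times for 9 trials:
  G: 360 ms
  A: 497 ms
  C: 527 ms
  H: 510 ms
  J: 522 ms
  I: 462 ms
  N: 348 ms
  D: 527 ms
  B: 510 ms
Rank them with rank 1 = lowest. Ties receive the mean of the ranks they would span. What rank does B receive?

Sorted (ascending): 348, 360, 462, 497, 510, 510, 522, 527, 527
The 2 values of 510 occupy positions 5–6 → average rank (5+6)/2 = 5.5.
The 2 values of 527 occupy positions 8–9 → average rank (8+9)/2 = 8.5.
B has value 510 ms → rank 5.5.

5.5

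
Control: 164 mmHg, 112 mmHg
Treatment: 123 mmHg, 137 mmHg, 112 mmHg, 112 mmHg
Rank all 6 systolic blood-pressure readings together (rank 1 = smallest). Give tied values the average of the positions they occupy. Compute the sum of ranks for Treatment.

13

Sorted (ascending): 112, 112, 112, 123, 137, 164
The 3 values of 112 occupy positions 1–3 → average rank 2.
Treatment values → pooled ranks: 123→4, 137→5, 112→2, 112→2
Rank sum = 4 + 5 + 2 + 2 = 13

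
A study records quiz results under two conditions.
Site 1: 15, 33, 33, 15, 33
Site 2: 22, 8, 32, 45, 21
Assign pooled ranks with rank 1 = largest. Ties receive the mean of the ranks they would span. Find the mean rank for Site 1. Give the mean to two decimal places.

Sorted (descending): 45, 33, 33, 33, 32, 22, 21, 15, 15, 8
The 3 values of 33 occupy positions 2–4 → average rank 3.
The 2 values of 15 occupy positions 8–9 → average rank (8+9)/2 = 8.5.
Site 1 values → pooled ranks: 15→8.5, 33→3, 33→3, 15→8.5, 33→3
Mean rank = (8.5 + 3 + 3 + 8.5 + 3) / 5 = 5.20

5.20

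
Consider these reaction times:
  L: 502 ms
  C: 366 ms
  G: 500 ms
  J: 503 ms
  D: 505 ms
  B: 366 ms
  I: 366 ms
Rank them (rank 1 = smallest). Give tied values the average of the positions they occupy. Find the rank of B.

Sorted (ascending): 366, 366, 366, 500, 502, 503, 505
The 3 values of 366 occupy positions 1–3 → average rank 2.
B has value 366 ms → rank 2.

2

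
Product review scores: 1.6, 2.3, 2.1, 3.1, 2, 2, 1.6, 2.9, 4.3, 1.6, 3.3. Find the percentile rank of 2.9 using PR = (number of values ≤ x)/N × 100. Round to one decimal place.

72.7

N = 11.
Strictly below 2.9: 7. Equal to 2.9: 1.
PR = 8/11 × 100 = 72.7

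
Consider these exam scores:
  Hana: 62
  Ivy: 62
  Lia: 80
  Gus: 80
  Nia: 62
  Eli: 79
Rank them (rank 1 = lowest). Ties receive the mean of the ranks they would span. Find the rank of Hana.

2

Sorted (ascending): 62, 62, 62, 79, 80, 80
The 3 values of 62 occupy positions 1–3 → average rank 2.
The 2 values of 80 occupy positions 5–6 → average rank (5+6)/2 = 5.5.
Hana has value 62 → rank 2.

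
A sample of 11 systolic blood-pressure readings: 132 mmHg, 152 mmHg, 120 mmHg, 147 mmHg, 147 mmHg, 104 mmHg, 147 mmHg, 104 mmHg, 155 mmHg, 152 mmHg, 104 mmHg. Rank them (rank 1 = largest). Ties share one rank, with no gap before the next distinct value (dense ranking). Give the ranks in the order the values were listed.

Sorted (descending): 155, 152, 152, 147, 147, 147, 132, 120, 104, 104, 104
The 2 values of 152 share dense rank 2.
The 3 values of 147 share dense rank 3.
The 3 values of 104 share dense rank 6.
Remaining distinct values take the next consecutive integers.

4, 2, 5, 3, 3, 6, 3, 6, 1, 2, 6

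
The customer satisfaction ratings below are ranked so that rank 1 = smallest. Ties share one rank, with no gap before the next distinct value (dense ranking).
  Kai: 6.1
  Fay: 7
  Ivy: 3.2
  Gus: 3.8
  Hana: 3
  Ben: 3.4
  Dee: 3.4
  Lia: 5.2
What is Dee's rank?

3

Sorted (ascending): 3, 3.2, 3.4, 3.4, 3.8, 5.2, 6.1, 7
The 2 values of 3.4 share dense rank 3.
Remaining distinct values take the next consecutive integers.
Dee has value 3.4 → rank 3.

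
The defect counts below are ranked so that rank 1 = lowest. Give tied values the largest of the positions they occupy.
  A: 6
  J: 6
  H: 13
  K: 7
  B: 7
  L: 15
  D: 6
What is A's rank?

3

Sorted (ascending): 6, 6, 6, 7, 7, 13, 15
The 3 values of 6 occupy positions 1–3 → each gets rank 3.
The 2 values of 7 occupy positions 4–5 → each gets rank 5.
A has value 6 → rank 3.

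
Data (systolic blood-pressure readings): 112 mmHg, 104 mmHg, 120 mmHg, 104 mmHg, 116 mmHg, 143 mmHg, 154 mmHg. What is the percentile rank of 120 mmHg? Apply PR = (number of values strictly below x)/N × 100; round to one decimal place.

N = 7.
Strictly below 120: 4. Equal to 120: 1.
PR = 4/7 × 100 = 57.1

57.1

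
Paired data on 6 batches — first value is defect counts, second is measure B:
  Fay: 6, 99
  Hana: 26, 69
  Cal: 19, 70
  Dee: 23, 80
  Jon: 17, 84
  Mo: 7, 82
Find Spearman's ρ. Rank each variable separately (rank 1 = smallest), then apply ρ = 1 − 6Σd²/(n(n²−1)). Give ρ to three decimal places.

-0.886

Ranks of variable 1: 1, 6, 4, 5, 3, 2
Ranks of variable 2: 6, 1, 2, 3, 5, 4
d = r₁ − r₂: -5, 5, 2, 2, -2, -2
d²: 25, 25, 4, 4, 4, 4; Σd² = 66
ρ = 1 − 6·66/(6·35) = 1 − 396/210 = -0.886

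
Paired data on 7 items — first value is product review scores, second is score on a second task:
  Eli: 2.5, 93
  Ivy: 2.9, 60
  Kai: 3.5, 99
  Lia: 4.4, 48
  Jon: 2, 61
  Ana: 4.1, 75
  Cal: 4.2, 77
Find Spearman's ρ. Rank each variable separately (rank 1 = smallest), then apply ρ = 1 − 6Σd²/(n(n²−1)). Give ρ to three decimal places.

Ranks of variable 1: 2, 3, 4, 7, 1, 5, 6
Ranks of variable 2: 6, 2, 7, 1, 3, 4, 5
d = r₁ − r₂: -4, 1, -3, 6, -2, 1, 1
d²: 16, 1, 9, 36, 4, 1, 1; Σd² = 68
ρ = 1 − 6·68/(7·48) = 1 − 408/336 = -0.214

-0.214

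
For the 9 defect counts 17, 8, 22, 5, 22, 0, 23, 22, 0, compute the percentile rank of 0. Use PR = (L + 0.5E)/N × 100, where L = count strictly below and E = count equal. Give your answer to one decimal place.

11.1

N = 9.
Strictly below 0: 0. Equal to 0: 2.
PR = (0 + 0.5·2)/9 × 100 = 11.1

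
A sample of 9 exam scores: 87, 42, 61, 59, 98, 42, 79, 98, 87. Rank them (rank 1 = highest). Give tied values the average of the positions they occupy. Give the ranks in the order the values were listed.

Sorted (descending): 98, 98, 87, 87, 79, 61, 59, 42, 42
The 2 values of 98 occupy positions 1–2 → average rank (1+2)/2 = 1.5.
The 2 values of 87 occupy positions 3–4 → average rank (3+4)/2 = 3.5.
The 2 values of 42 occupy positions 8–9 → average rank (8+9)/2 = 8.5.

3.5, 8.5, 6, 7, 1.5, 8.5, 5, 1.5, 3.5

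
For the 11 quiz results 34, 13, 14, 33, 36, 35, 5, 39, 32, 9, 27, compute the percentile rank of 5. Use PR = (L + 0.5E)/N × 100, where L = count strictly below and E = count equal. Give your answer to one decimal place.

4.5

N = 11.
Strictly below 5: 0. Equal to 5: 1.
PR = (0 + 0.5·1)/11 × 100 = 4.5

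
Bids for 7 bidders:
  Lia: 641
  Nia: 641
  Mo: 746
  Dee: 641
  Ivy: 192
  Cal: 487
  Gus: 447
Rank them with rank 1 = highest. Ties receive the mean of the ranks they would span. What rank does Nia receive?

3

Sorted (descending): 746, 641, 641, 641, 487, 447, 192
The 3 values of 641 occupy positions 2–4 → average rank 3.
Nia has value 641 → rank 3.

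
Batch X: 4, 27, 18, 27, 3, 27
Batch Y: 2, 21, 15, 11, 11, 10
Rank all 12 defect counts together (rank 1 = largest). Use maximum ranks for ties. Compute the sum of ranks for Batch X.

Sorted (descending): 27, 27, 27, 21, 18, 15, 11, 11, 10, 4, 3, 2
The 3 values of 27 occupy positions 1–3 → each gets rank 3.
The 2 values of 11 occupy positions 7–8 → each gets rank 8.
Batch X values → pooled ranks: 4→10, 27→3, 18→5, 27→3, 3→11, 27→3
Rank sum = 10 + 3 + 5 + 3 + 11 + 3 = 35

35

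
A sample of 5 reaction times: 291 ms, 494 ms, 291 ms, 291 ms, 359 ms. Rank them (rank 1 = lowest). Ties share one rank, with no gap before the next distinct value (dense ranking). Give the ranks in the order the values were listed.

Sorted (ascending): 291, 291, 291, 359, 494
The 3 values of 291 share dense rank 1.
Remaining distinct values take the next consecutive integers.

1, 3, 1, 1, 2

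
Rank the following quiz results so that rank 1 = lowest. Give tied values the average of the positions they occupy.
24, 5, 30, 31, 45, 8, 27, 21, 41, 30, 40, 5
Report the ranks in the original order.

Sorted (ascending): 5, 5, 8, 21, 24, 27, 30, 30, 31, 40, 41, 45
The 2 values of 5 occupy positions 1–2 → average rank (1+2)/2 = 1.5.
The 2 values of 30 occupy positions 7–8 → average rank (7+8)/2 = 7.5.

5, 1.5, 7.5, 9, 12, 3, 6, 4, 11, 7.5, 10, 1.5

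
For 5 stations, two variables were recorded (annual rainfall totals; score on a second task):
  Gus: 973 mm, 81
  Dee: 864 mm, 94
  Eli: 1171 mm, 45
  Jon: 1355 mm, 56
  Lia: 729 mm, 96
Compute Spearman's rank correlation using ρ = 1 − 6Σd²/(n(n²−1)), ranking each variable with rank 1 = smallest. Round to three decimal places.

-0.900

Ranks of variable 1: 3, 2, 4, 5, 1
Ranks of variable 2: 3, 4, 1, 2, 5
d = r₁ − r₂: 0, -2, 3, 3, -4
d²: 0, 4, 9, 9, 16; Σd² = 38
ρ = 1 − 6·38/(5·24) = 1 − 228/120 = -0.900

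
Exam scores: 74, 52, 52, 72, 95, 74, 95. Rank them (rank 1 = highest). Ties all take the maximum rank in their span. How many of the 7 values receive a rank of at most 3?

Sorted (descending): 95, 95, 74, 74, 72, 52, 52
The 2 values of 95 occupy positions 1–2 → each gets rank 2.
The 2 values of 74 occupy positions 3–4 → each gets rank 4.
The 2 values of 52 occupy positions 6–7 → each gets rank 7.
Ranks ≤ 3: {2, 2} → 2 values.

2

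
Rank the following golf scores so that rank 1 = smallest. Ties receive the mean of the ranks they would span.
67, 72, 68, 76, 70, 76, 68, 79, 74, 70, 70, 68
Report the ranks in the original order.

Sorted (ascending): 67, 68, 68, 68, 70, 70, 70, 72, 74, 76, 76, 79
The 3 values of 68 occupy positions 2–4 → average rank 3.
The 3 values of 70 occupy positions 5–7 → average rank 6.
The 2 values of 76 occupy positions 10–11 → average rank (10+11)/2 = 10.5.

1, 8, 3, 10.5, 6, 10.5, 3, 12, 9, 6, 6, 3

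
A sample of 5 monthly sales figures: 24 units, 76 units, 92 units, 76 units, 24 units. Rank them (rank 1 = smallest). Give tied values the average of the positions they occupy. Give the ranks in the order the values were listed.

1.5, 3.5, 5, 3.5, 1.5

Sorted (ascending): 24, 24, 76, 76, 92
The 2 values of 24 occupy positions 1–2 → average rank (1+2)/2 = 1.5.
The 2 values of 76 occupy positions 3–4 → average rank (3+4)/2 = 3.5.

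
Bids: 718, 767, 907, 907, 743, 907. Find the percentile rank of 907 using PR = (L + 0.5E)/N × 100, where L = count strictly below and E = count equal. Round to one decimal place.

75.0

N = 6.
Strictly below 907: 3. Equal to 907: 3.
PR = (3 + 0.5·3)/6 × 100 = 75.0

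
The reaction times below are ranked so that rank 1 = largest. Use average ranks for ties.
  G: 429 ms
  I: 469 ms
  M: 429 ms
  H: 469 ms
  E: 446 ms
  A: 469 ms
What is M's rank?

5.5

Sorted (descending): 469, 469, 469, 446, 429, 429
The 3 values of 469 occupy positions 1–3 → average rank 2.
The 2 values of 429 occupy positions 5–6 → average rank (5+6)/2 = 5.5.
M has value 429 ms → rank 5.5.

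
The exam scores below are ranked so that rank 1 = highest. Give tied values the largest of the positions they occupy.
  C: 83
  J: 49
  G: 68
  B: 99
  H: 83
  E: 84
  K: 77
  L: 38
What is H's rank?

Sorted (descending): 99, 84, 83, 83, 77, 68, 49, 38
The 2 values of 83 occupy positions 3–4 → each gets rank 4.
H has value 83 → rank 4.

4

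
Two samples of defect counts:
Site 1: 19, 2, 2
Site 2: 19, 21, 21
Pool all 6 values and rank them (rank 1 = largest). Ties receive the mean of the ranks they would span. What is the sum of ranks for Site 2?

6.5

Sorted (descending): 21, 21, 19, 19, 2, 2
The 2 values of 21 occupy positions 1–2 → average rank (1+2)/2 = 1.5.
The 2 values of 19 occupy positions 3–4 → average rank (3+4)/2 = 3.5.
The 2 values of 2 occupy positions 5–6 → average rank (5+6)/2 = 5.5.
Site 2 values → pooled ranks: 19→3.5, 21→1.5, 21→1.5
Rank sum = 3.5 + 1.5 + 1.5 = 6.5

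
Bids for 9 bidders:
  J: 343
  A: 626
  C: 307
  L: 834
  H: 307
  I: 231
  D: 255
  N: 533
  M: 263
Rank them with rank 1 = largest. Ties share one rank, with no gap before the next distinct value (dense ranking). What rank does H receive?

Sorted (descending): 834, 626, 533, 343, 307, 307, 263, 255, 231
The 2 values of 307 share dense rank 5.
Remaining distinct values take the next consecutive integers.
H has value 307 → rank 5.

5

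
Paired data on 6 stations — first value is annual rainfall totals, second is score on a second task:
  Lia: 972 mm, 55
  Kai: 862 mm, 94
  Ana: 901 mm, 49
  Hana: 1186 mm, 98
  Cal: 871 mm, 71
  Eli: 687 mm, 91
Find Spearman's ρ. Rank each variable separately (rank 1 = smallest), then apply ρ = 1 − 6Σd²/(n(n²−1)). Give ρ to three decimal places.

-0.029

Ranks of variable 1: 5, 2, 4, 6, 3, 1
Ranks of variable 2: 2, 5, 1, 6, 3, 4
d = r₁ − r₂: 3, -3, 3, 0, 0, -3
d²: 9, 9, 9, 0, 0, 9; Σd² = 36
ρ = 1 − 6·36/(6·35) = 1 − 216/210 = -0.029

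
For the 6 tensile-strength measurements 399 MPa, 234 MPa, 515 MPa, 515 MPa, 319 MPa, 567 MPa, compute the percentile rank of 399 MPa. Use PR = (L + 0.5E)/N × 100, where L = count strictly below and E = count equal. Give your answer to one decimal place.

41.7

N = 6.
Strictly below 399: 2. Equal to 399: 1.
PR = (2 + 0.5·1)/6 × 100 = 41.7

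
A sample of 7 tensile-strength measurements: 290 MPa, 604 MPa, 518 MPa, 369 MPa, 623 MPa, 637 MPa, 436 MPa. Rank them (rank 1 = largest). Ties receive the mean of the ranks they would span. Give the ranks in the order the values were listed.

Sorted (descending): 637, 623, 604, 518, 436, 369, 290
No ties — each value takes its position as its rank.

7, 3, 4, 6, 2, 1, 5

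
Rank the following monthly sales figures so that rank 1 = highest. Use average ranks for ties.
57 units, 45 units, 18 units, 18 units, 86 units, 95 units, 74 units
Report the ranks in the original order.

Sorted (descending): 95, 86, 74, 57, 45, 18, 18
The 2 values of 18 occupy positions 6–7 → average rank (6+7)/2 = 6.5.

4, 5, 6.5, 6.5, 2, 1, 3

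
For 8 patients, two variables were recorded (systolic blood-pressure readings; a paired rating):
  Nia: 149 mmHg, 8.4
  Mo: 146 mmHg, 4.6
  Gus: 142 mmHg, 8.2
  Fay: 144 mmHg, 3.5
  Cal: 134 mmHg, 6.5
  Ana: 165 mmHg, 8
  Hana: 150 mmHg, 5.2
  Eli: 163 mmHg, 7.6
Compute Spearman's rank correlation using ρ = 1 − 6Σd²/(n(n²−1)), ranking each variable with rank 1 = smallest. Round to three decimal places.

Ranks of variable 1: 5, 4, 2, 3, 1, 8, 6, 7
Ranks of variable 2: 8, 2, 7, 1, 4, 6, 3, 5
d = r₁ − r₂: -3, 2, -5, 2, -3, 2, 3, 2
d²: 9, 4, 25, 4, 9, 4, 9, 4; Σd² = 68
ρ = 1 − 6·68/(8·63) = 1 − 408/504 = 0.190

0.190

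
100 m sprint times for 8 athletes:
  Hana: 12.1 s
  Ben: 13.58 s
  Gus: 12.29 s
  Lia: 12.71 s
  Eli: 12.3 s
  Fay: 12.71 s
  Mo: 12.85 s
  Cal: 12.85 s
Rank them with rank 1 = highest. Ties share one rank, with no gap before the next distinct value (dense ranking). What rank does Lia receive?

3

Sorted (descending): 13.58, 12.85, 12.85, 12.71, 12.71, 12.3, 12.29, 12.1
The 2 values of 12.85 share dense rank 2.
The 2 values of 12.71 share dense rank 3.
Remaining distinct values take the next consecutive integers.
Lia has value 12.71 s → rank 3.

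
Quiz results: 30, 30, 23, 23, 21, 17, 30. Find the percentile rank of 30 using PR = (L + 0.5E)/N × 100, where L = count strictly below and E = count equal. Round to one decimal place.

N = 7.
Strictly below 30: 4. Equal to 30: 3.
PR = (4 + 0.5·3)/7 × 100 = 78.6

78.6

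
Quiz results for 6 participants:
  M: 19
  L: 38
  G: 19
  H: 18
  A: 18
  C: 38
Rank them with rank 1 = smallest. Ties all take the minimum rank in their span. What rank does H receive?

Sorted (ascending): 18, 18, 19, 19, 38, 38
The 2 values of 18 occupy positions 1–2 → each gets rank 1.
The 2 values of 19 occupy positions 3–4 → each gets rank 3.
The 2 values of 38 occupy positions 5–6 → each gets rank 5.
H has value 18 → rank 1.

1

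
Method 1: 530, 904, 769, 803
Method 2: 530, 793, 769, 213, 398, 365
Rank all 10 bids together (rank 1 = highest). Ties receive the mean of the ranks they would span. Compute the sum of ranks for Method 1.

Sorted (descending): 904, 803, 793, 769, 769, 530, 530, 398, 365, 213
The 2 values of 769 occupy positions 4–5 → average rank (4+5)/2 = 4.5.
The 2 values of 530 occupy positions 6–7 → average rank (6+7)/2 = 6.5.
Method 1 values → pooled ranks: 530→6.5, 904→1, 769→4.5, 803→2
Rank sum = 6.5 + 1 + 4.5 + 2 = 14

14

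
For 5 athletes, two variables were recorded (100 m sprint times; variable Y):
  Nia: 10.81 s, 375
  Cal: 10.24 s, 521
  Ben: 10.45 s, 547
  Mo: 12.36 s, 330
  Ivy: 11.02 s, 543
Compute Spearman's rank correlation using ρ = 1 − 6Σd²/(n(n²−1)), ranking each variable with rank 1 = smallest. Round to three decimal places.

-0.500

Ranks of variable 1: 3, 1, 2, 5, 4
Ranks of variable 2: 2, 3, 5, 1, 4
d = r₁ − r₂: 1, -2, -3, 4, 0
d²: 1, 4, 9, 16, 0; Σd² = 30
ρ = 1 − 6·30/(5·24) = 1 − 180/120 = -0.500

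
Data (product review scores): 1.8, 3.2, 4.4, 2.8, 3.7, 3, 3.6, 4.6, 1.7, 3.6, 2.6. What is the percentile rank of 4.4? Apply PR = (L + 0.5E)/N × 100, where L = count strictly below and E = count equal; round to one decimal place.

N = 11.
Strictly below 4.4: 9. Equal to 4.4: 1.
PR = (9 + 0.5·1)/11 × 100 = 86.4

86.4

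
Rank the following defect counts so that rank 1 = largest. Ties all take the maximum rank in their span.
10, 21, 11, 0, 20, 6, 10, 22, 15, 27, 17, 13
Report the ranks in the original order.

Sorted (descending): 27, 22, 21, 20, 17, 15, 13, 11, 10, 10, 6, 0
The 2 values of 10 occupy positions 9–10 → each gets rank 10.

10, 3, 8, 12, 4, 11, 10, 2, 6, 1, 5, 7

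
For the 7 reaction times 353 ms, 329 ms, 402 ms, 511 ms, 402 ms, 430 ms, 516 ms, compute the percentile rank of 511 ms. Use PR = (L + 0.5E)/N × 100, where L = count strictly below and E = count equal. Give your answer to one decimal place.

78.6

N = 7.
Strictly below 511: 5. Equal to 511: 1.
PR = (5 + 0.5·1)/7 × 100 = 78.6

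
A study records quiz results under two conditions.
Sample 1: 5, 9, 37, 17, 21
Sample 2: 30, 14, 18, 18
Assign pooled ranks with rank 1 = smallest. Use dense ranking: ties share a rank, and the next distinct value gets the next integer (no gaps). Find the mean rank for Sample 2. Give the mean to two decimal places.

Sorted (ascending): 5, 9, 14, 17, 18, 18, 21, 30, 37
The 2 values of 18 share dense rank 5.
Remaining distinct values take the next consecutive integers.
Sample 2 values → pooled ranks: 30→7, 14→3, 18→5, 18→5
Mean rank = (7 + 3 + 5 + 5) / 4 = 5.00

5.00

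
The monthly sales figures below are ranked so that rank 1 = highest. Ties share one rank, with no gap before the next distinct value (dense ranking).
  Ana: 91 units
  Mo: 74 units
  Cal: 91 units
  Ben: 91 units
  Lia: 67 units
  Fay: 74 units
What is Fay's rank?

2

Sorted (descending): 91, 91, 91, 74, 74, 67
The 3 values of 91 share dense rank 1.
The 2 values of 74 share dense rank 2.
Remaining distinct values take the next consecutive integers.
Fay has value 74 units → rank 2.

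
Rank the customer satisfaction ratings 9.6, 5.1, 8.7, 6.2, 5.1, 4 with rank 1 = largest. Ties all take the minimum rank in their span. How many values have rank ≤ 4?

Sorted (descending): 9.6, 8.7, 6.2, 5.1, 5.1, 4
The 2 values of 5.1 occupy positions 4–5 → each gets rank 4.
Ranks ≤ 4: {1, 2, 3, 4, 4} → 5 values.

5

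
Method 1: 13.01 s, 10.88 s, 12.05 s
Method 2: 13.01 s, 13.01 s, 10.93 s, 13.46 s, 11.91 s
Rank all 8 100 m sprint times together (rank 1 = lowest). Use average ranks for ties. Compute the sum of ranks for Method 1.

11

Sorted (ascending): 10.88, 10.93, 11.91, 12.05, 13.01, 13.01, 13.01, 13.46
The 3 values of 13.01 occupy positions 5–7 → average rank 6.
Method 1 values → pooled ranks: 13.01→6, 10.88→1, 12.05→4
Rank sum = 6 + 1 + 4 = 11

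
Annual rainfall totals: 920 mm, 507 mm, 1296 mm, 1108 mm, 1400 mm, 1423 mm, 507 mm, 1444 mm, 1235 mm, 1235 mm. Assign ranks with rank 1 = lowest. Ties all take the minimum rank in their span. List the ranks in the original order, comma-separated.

Sorted (ascending): 507, 507, 920, 1108, 1235, 1235, 1296, 1400, 1423, 1444
The 2 values of 507 occupy positions 1–2 → each gets rank 1.
The 2 values of 1235 occupy positions 5–6 → each gets rank 5.

3, 1, 7, 4, 8, 9, 1, 10, 5, 5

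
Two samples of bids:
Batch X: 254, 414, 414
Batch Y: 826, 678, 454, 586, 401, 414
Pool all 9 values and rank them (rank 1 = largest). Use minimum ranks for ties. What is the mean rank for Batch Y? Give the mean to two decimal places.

3.83

Sorted (descending): 826, 678, 586, 454, 414, 414, 414, 401, 254
The 3 values of 414 occupy positions 5–7 → each gets rank 5.
Batch Y values → pooled ranks: 826→1, 678→2, 454→4, 586→3, 401→8, 414→5
Mean rank = (1 + 2 + 4 + 3 + 8 + 5) / 6 = 3.83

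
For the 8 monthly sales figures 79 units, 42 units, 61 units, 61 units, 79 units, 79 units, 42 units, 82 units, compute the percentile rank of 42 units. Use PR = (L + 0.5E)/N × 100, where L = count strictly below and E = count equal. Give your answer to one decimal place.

12.5

N = 8.
Strictly below 42: 0. Equal to 42: 2.
PR = (0 + 0.5·2)/8 × 100 = 12.5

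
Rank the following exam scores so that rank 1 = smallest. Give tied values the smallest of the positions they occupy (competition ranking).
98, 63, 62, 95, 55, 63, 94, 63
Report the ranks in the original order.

Sorted (ascending): 55, 62, 63, 63, 63, 94, 95, 98
The 3 values of 63 occupy positions 3–5 → each gets rank 3.

8, 3, 2, 7, 1, 3, 6, 3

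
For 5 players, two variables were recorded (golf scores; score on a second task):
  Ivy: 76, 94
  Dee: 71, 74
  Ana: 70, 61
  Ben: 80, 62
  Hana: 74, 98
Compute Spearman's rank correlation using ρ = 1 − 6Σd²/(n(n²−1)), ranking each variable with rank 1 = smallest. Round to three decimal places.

0.300

Ranks of variable 1: 4, 2, 1, 5, 3
Ranks of variable 2: 4, 3, 1, 2, 5
d = r₁ − r₂: 0, -1, 0, 3, -2
d²: 0, 1, 0, 9, 4; Σd² = 14
ρ = 1 − 6·14/(5·24) = 1 − 84/120 = 0.300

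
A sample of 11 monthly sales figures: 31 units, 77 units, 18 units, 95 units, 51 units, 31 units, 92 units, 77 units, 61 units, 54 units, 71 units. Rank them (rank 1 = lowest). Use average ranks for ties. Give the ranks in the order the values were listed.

2.5, 8.5, 1, 11, 4, 2.5, 10, 8.5, 6, 5, 7

Sorted (ascending): 18, 31, 31, 51, 54, 61, 71, 77, 77, 92, 95
The 2 values of 31 occupy positions 2–3 → average rank (2+3)/2 = 2.5.
The 2 values of 77 occupy positions 8–9 → average rank (8+9)/2 = 8.5.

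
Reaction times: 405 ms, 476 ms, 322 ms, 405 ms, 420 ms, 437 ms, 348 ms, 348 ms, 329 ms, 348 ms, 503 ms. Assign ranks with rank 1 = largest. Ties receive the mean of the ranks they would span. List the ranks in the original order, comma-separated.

5.5, 2, 11, 5.5, 4, 3, 8, 8, 10, 8, 1

Sorted (descending): 503, 476, 437, 420, 405, 405, 348, 348, 348, 329, 322
The 2 values of 405 occupy positions 5–6 → average rank (5+6)/2 = 5.5.
The 3 values of 348 occupy positions 7–9 → average rank 8.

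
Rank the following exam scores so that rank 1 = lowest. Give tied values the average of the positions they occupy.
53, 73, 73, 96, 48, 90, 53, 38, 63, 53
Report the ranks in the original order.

4, 7.5, 7.5, 10, 2, 9, 4, 1, 6, 4

Sorted (ascending): 38, 48, 53, 53, 53, 63, 73, 73, 90, 96
The 3 values of 53 occupy positions 3–5 → average rank 4.
The 2 values of 73 occupy positions 7–8 → average rank (7+8)/2 = 7.5.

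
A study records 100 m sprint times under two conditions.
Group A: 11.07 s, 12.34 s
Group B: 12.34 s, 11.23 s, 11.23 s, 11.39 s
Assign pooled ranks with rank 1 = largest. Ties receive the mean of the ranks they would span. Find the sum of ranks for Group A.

Sorted (descending): 12.34, 12.34, 11.39, 11.23, 11.23, 11.07
The 2 values of 12.34 occupy positions 1–2 → average rank (1+2)/2 = 1.5.
The 2 values of 11.23 occupy positions 4–5 → average rank (4+5)/2 = 4.5.
Group A values → pooled ranks: 11.07→6, 12.34→1.5
Rank sum = 6 + 1.5 = 7.5

7.5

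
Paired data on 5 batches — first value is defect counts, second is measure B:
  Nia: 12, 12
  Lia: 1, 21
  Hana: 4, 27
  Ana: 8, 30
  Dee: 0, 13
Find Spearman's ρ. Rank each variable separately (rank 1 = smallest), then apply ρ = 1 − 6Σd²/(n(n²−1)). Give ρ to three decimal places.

0.000

Ranks of variable 1: 5, 2, 3, 4, 1
Ranks of variable 2: 1, 3, 4, 5, 2
d = r₁ − r₂: 4, -1, -1, -1, -1
d²: 16, 1, 1, 1, 1; Σd² = 20
ρ = 1 − 6·20/(5·24) = 1 − 120/120 = 0.000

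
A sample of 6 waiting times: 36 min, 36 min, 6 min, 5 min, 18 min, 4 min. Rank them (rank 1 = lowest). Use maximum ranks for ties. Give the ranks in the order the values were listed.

6, 6, 3, 2, 4, 1

Sorted (ascending): 4, 5, 6, 18, 36, 36
The 2 values of 36 occupy positions 5–6 → each gets rank 6.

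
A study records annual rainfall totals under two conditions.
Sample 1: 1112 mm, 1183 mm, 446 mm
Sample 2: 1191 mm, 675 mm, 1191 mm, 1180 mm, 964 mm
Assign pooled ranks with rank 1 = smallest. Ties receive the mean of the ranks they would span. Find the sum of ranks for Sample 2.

Sorted (ascending): 446, 675, 964, 1112, 1180, 1183, 1191, 1191
The 2 values of 1191 occupy positions 7–8 → average rank (7+8)/2 = 7.5.
Sample 2 values → pooled ranks: 1191→7.5, 675→2, 1191→7.5, 1180→5, 964→3
Rank sum = 7.5 + 2 + 7.5 + 5 + 3 = 25

25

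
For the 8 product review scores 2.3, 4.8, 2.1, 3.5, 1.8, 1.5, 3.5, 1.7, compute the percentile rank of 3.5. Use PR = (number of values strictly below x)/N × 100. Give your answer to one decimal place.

N = 8.
Strictly below 3.5: 5. Equal to 3.5: 2.
PR = 5/8 × 100 = 62.5

62.5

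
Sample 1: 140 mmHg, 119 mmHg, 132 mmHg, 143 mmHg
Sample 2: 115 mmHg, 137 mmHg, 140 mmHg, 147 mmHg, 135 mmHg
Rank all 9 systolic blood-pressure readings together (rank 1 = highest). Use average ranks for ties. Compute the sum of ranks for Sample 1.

20.5

Sorted (descending): 147, 143, 140, 140, 137, 135, 132, 119, 115
The 2 values of 140 occupy positions 3–4 → average rank (3+4)/2 = 3.5.
Sample 1 values → pooled ranks: 140→3.5, 119→8, 132→7, 143→2
Rank sum = 3.5 + 8 + 7 + 2 = 20.5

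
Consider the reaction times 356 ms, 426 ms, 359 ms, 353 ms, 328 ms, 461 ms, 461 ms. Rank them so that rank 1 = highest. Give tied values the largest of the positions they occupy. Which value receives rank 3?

Sorted (descending): 461, 461, 426, 359, 356, 353, 328
The 2 values of 461 occupy positions 1–2 → each gets rank 2.
Rank 3 → value 426.

426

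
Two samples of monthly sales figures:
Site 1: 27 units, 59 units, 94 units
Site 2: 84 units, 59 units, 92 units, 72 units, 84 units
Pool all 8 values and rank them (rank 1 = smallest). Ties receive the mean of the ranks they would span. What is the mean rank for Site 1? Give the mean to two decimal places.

Sorted (ascending): 27, 59, 59, 72, 84, 84, 92, 94
The 2 values of 59 occupy positions 2–3 → average rank (2+3)/2 = 2.5.
The 2 values of 84 occupy positions 5–6 → average rank (5+6)/2 = 5.5.
Site 1 values → pooled ranks: 27→1, 59→2.5, 94→8
Mean rank = (1 + 2.5 + 8) / 3 = 3.83

3.83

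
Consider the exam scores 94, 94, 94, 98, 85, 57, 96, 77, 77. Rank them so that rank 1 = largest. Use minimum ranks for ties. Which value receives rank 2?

96

Sorted (descending): 98, 96, 94, 94, 94, 85, 77, 77, 57
The 3 values of 94 occupy positions 3–5 → each gets rank 3.
The 2 values of 77 occupy positions 7–8 → each gets rank 7.
Rank 2 → value 96.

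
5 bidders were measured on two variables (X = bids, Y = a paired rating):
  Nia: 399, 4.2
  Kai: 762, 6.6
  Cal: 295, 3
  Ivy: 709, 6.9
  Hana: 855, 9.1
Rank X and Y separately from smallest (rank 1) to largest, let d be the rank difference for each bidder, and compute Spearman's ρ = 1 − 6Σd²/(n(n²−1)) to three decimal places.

Ranks of variable 1: 2, 4, 1, 3, 5
Ranks of variable 2: 2, 3, 1, 4, 5
d = r₁ − r₂: 0, 1, 0, -1, 0
d²: 0, 1, 0, 1, 0; Σd² = 2
ρ = 1 − 6·2/(5·24) = 1 − 12/120 = 0.900

0.900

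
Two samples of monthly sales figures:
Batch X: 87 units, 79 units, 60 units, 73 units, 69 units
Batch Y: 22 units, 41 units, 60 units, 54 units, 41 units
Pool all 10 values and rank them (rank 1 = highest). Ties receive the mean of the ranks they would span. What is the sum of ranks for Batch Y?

Sorted (descending): 87, 79, 73, 69, 60, 60, 54, 41, 41, 22
The 2 values of 60 occupy positions 5–6 → average rank (5+6)/2 = 5.5.
The 2 values of 41 occupy positions 8–9 → average rank (8+9)/2 = 8.5.
Batch Y values → pooled ranks: 22→10, 41→8.5, 60→5.5, 54→7, 41→8.5
Rank sum = 10 + 8.5 + 5.5 + 7 + 8.5 = 39.5

39.5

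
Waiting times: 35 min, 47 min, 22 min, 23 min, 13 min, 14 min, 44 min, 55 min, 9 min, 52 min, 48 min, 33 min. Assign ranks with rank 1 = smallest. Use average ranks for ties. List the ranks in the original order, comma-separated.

7, 9, 4, 5, 2, 3, 8, 12, 1, 11, 10, 6

Sorted (ascending): 9, 13, 14, 22, 23, 33, 35, 44, 47, 48, 52, 55
No ties — each value takes its position as its rank.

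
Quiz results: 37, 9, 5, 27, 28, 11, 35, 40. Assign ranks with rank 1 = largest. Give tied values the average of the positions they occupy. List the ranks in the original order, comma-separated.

2, 7, 8, 5, 4, 6, 3, 1

Sorted (descending): 40, 37, 35, 28, 27, 11, 9, 5
No ties — each value takes its position as its rank.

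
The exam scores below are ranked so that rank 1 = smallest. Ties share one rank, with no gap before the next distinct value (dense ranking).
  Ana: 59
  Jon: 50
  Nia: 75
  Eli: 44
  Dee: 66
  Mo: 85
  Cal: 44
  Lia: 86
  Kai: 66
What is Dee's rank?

4

Sorted (ascending): 44, 44, 50, 59, 66, 66, 75, 85, 86
The 2 values of 44 share dense rank 1.
The 2 values of 66 share dense rank 4.
Remaining distinct values take the next consecutive integers.
Dee has value 66 → rank 4.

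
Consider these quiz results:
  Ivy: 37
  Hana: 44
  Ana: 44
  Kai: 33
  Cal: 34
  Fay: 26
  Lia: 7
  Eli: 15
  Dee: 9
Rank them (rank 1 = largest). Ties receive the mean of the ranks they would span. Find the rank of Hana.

1.5

Sorted (descending): 44, 44, 37, 34, 33, 26, 15, 9, 7
The 2 values of 44 occupy positions 1–2 → average rank (1+2)/2 = 1.5.
Hana has value 44 → rank 1.5.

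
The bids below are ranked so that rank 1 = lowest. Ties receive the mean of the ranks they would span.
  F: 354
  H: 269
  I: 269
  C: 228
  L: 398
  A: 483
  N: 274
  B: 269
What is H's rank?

3

Sorted (ascending): 228, 269, 269, 269, 274, 354, 398, 483
The 3 values of 269 occupy positions 2–4 → average rank 3.
H has value 269 → rank 3.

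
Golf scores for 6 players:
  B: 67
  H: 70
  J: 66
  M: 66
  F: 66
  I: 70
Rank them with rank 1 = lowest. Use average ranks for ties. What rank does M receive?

Sorted (ascending): 66, 66, 66, 67, 70, 70
The 3 values of 66 occupy positions 1–3 → average rank 2.
The 2 values of 70 occupy positions 5–6 → average rank (5+6)/2 = 5.5.
M has value 66 → rank 2.

2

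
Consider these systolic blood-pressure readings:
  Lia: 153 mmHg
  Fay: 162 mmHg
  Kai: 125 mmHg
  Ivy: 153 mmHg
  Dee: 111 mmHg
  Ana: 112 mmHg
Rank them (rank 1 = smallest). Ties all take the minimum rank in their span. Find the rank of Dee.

1

Sorted (ascending): 111, 112, 125, 153, 153, 162
The 2 values of 153 occupy positions 4–5 → each gets rank 4.
Dee has value 111 mmHg → rank 1.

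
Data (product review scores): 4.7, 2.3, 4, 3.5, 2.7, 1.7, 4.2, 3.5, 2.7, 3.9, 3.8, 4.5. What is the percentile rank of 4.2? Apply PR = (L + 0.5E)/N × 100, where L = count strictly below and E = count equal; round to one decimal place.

79.2

N = 12.
Strictly below 4.2: 9. Equal to 4.2: 1.
PR = (9 + 0.5·1)/12 × 100 = 79.2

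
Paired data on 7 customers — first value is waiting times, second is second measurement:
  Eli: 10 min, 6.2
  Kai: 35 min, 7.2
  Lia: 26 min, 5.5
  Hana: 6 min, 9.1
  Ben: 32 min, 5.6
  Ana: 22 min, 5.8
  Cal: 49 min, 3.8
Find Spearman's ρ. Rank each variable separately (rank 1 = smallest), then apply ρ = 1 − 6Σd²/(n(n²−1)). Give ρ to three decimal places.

Ranks of variable 1: 2, 6, 4, 1, 5, 3, 7
Ranks of variable 2: 5, 6, 2, 7, 3, 4, 1
d = r₁ − r₂: -3, 0, 2, -6, 2, -1, 6
d²: 9, 0, 4, 36, 4, 1, 36; Σd² = 90
ρ = 1 − 6·90/(7·48) = 1 − 540/336 = -0.607

-0.607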